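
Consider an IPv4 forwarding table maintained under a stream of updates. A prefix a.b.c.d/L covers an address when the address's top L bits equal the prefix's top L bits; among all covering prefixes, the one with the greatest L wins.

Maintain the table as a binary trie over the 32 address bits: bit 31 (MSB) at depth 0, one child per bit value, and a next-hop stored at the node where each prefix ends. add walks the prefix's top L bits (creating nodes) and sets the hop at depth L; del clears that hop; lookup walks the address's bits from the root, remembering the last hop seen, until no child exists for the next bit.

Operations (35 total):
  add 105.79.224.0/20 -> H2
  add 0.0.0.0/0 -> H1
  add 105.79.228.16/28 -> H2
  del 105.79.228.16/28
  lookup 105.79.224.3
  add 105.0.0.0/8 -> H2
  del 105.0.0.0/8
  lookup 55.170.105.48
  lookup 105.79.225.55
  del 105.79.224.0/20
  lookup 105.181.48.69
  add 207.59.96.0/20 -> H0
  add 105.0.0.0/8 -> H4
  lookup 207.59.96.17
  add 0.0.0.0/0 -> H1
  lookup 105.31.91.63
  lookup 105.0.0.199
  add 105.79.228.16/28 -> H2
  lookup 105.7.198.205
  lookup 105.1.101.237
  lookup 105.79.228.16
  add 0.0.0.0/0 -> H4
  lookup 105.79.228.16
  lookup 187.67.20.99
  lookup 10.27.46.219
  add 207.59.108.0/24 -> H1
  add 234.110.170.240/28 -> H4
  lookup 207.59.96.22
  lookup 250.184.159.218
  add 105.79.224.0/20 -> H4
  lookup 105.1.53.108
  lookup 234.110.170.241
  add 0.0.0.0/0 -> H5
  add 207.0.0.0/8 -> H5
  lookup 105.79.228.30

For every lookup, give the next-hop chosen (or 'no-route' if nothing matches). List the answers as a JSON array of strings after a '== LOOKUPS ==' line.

Apply in order:
  add 105.79.224.0/20 -> H2 at depth 20
  add 0.0.0.0/0 -> H1 at depth 0
  add 105.79.228.16/28 -> H2 at depth 28
  del 105.79.228.16/28 (clear depth 28)
  lookup 105.79.224.3: bits 011010010100111111100 walk d0:H1→d1:-→d2:-→d3:-→d4:-→d5:-→d6:-→d7:-→d8:-→d9:-→d10:-→d11:-→d12:-→d13:-→d14:-→d15:-→d16:-→d17:-→d18:-→d19:-→d20:H2→d21:- -> H2
  add 105.0.0.0/8 -> H2 at depth 8
  del 105.0.0.0/8 (clear depth 8)
  lookup 55.170.105.48: bits 0 walk d0:H1→d1:- -> H1
  lookup 105.79.225.55: bits 011010010100111111100 walk d0:H1→d1:-→d2:-→d3:-→d4:-→d5:-→d6:-→d7:-→d8:-→d9:-→d10:-→d11:-→d12:-→d13:-→d14:-→d15:-→d16:-→d17:-→d18:-→d19:-→d20:H2→d21:- -> H2
  del 105.79.224.0/20 (clear depth 20)
  lookup 105.181.48.69: bits 01101001 walk d0:H1→d1:-→d2:-→d3:-→d4:-→d5:-→d6:-→d7:-→d8:- -> H1
  add 207.59.96.0/20 -> H0 at depth 20
  add 105.0.0.0/8 -> H4 at depth 8
  lookup 207.59.96.17: bits 11001111001110110110 walk d0:H1→d1:-→d2:-→d3:-→d4:-→d5:-→d6:-→d7:-→d8:-→d9:-→d10:-→d11:-→d12:-→d13:-→d14:-→d15:-→d16:-→d17:-→d18:-→d19:-→d20:H0 -> H0
  add 0.0.0.0/0 -> H1 at depth 0
  lookup 105.31.91.63: bits 011010010 walk d0:H1→d1:-→d2:-→d3:-→d4:-→d5:-→d6:-→d7:-→d8:H4→d9:- -> H4
  lookup 105.0.0.199: bits 011010010 walk d0:H1→d1:-→d2:-→d3:-→d4:-→d5:-→d6:-→d7:-→d8:H4→d9:- -> H4
  add 105.79.228.16/28 -> H2 at depth 28
  lookup 105.7.198.205: bits 011010010 walk d0:H1→d1:-→d2:-→d3:-→d4:-→d5:-→d6:-→d7:-→d8:H4→d9:- -> H4
  lookup 105.1.101.237: bits 011010010 walk d0:H1→d1:-→d2:-→d3:-→d4:-→d5:-→d6:-→d7:-→d8:H4→d9:- -> H4
  lookup 105.79.228.16: bits 0110100101001111111001000001 walk d0:H1→d1:-→d2:-→d3:-→d4:-→d5:-→d6:-→d7:-→d8:H4→d9:-→d10:-→d11:-→d12:-→d13:-→d14:-→d15:-→d16:-→d17:-→d18:-→d19:-→d20:-→d21:-→d22:-→d23:-→d24:-→d25:-→d26:-→d27:-→d28:H2 -> H2
  add 0.0.0.0/0 -> H4 at depth 0
  lookup 105.79.228.16: bits 0110100101001111111001000001 walk d0:H4→d1:-→d2:-→d3:-→d4:-→d5:-→d6:-→d7:-→d8:H4→d9:-→d10:-→d11:-→d12:-→d13:-→d14:-→d15:-→d16:-→d17:-→d18:-→d19:-→d20:-→d21:-→d22:-→d23:-→d24:-→d25:-→d26:-→d27:-→d28:H2 -> H2
  lookup 187.67.20.99: bits 1 walk d0:H4→d1:- -> H4
  lookup 10.27.46.219: bits 0 walk d0:H4→d1:- -> H4
  add 207.59.108.0/24 -> H1 at depth 24
  add 234.110.170.240/28 -> H4 at depth 28
  lookup 207.59.96.22: bits 11001111001110110110 walk d0:H4→d1:-→d2:-→d3:-→d4:-→d5:-→d6:-→d7:-→d8:-→d9:-→d10:-→d11:-→d12:-→d13:-→d14:-→d15:-→d16:-→d17:-→d18:-→d19:-→d20:H0 -> H0
  lookup 250.184.159.218: bits 111 walk d0:H4→d1:-→d2:-→d3:- -> H4
  add 105.79.224.0/20 -> H4 at depth 20
  lookup 105.1.53.108: bits 011010010 walk d0:H4→d1:-→d2:-→d3:-→d4:-→d5:-→d6:-→d7:-→d8:H4→d9:- -> H4
  lookup 234.110.170.241: bits 1110101001101110101010101111 walk d0:H4→d1:-→d2:-→d3:-→d4:-→d5:-→d6:-→d7:-→d8:-→d9:-→d10:-→d11:-→d12:-→d13:-→d14:-→d15:-→d16:-→d17:-→d18:-→d19:-→d20:-→d21:-→d22:-→d23:-→d24:-→d25:-→d26:-→d27:-→d28:H4 -> H4
  add 0.0.0.0/0 -> H5 at depth 0
  add 207.0.0.0/8 -> H5 at depth 8
  lookup 105.79.228.30: bits 0110100101001111111001000001 walk d0:H5→d1:-→d2:-→d3:-→d4:-→d5:-→d6:-→d7:-→d8:H4→d9:-→d10:-→d11:-→d12:-→d13:-→d14:-→d15:-→d16:-→d17:-→d18:-→d19:-→d20:H4→d21:-→d22:-→d23:-→d24:-→d25:-→d26:-→d27:-→d28:H2 -> H2

== LOOKUPS ==
["H2","H1","H2","H1","H0","H4","H4","H4","H4","H2","H2","H4","H4","H0","H4","H4","H4","H2"]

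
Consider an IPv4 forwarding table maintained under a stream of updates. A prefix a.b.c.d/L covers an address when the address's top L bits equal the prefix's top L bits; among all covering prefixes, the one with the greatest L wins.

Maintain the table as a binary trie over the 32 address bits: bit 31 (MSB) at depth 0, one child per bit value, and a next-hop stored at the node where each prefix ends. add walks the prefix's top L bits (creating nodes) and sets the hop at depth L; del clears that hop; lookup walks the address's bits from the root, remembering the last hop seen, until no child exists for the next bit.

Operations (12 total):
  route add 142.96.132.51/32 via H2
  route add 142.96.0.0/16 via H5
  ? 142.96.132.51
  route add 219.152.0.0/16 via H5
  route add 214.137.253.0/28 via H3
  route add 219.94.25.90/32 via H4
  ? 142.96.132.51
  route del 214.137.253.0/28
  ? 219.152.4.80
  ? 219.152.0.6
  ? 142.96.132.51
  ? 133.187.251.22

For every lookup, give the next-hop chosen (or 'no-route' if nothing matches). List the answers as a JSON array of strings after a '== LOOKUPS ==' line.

Process each operation:
  + 142.96.132.51/32 (H2) depth=32
  + 142.96.0.0/16 (H5) depth=16
  ? 142.96.132.51  path d0:-→d1:-→d2:-→d3:-→d4:-→d5:-→d6:-→d7:-→d8:-→d9:-→d10:-→d11:-→d12:-→d13:-→d14:-→d15:-→d16:H5→d17:-→d18:-→d19:-→d20:-→d21:-→d22:-→d23:-→d24:-→d25:-→d26:-→d27:-→d28:-→d29:-→d30:-→d31:-→d32:H2  best=H2
  + 219.152.0.0/16 (H5) depth=16
  + 214.137.253.0/28 (H3) depth=28
  + 219.94.25.90/32 (H4) depth=32
  ? 142.96.132.51  path d0:-→d1:-→d2:-→d3:-→d4:-→d5:-→d6:-→d7:-→d8:-→d9:-→d10:-→d11:-→d12:-→d13:-→d14:-→d15:-→d16:H5→d17:-→d18:-→d19:-→d20:-→d21:-→d22:-→d23:-→d24:-→d25:-→d26:-→d27:-→d28:-→d29:-→d30:-→d31:-→d32:H2  best=H2
  - 214.137.253.0/28 clear@28
  ? 219.152.4.80  path d0:-→d1:-→d2:-→d3:-→d4:-→d5:-→d6:-→d7:-→d8:-→d9:-→d10:-→d11:-→d12:-→d13:-→d14:-→d15:-→d16:H5  best=H5
  ? 219.152.0.6  path d0:-→d1:-→d2:-→d3:-→d4:-→d5:-→d6:-→d7:-→d8:-→d9:-→d10:-→d11:-→d12:-→d13:-→d14:-→d15:-→d16:H5  best=H5
  ? 142.96.132.51  path d0:-→d1:-→d2:-→d3:-→d4:-→d5:-→d6:-→d7:-→d8:-→d9:-→d10:-→d11:-→d12:-→d13:-→d14:-→d15:-→d16:H5→d17:-→d18:-→d19:-→d20:-→d21:-→d22:-→d23:-→d24:-→d25:-→d26:-→d27:-→d28:-→d29:-→d30:-→d31:-→d32:H2  best=H2
  ? 133.187.251.22  path d0:-→d1:-→d2:-→d3:-→d4:-  best=no-route

== LOOKUPS ==
["H2","H2","H5","H5","H2","no-route"]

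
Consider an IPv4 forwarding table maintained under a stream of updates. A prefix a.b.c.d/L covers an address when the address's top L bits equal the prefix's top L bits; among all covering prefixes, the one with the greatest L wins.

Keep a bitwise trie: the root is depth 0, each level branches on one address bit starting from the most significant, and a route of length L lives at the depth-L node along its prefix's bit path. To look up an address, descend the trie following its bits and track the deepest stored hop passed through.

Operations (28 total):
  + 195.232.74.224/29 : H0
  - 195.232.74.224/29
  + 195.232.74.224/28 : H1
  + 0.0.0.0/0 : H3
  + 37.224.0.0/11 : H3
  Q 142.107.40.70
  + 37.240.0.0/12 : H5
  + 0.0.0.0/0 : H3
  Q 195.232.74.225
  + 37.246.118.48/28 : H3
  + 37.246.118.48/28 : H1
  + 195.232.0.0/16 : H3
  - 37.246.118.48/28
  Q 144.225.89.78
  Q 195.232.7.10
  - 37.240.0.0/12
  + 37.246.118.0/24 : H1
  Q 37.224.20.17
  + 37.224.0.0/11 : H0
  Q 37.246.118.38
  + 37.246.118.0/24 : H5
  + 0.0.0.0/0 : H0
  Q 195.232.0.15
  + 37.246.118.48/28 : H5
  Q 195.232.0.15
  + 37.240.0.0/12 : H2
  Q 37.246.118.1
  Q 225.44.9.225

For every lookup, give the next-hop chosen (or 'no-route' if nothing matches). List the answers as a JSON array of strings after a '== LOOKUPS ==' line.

Apply in order:
  + 195.232.74.224/29 (H0) depth=29
  - 195.232.74.224/29 clear@29
  + 195.232.74.224/28 (H1) depth=28
  + 0.0.0.0/0 (H3) depth=0
  + 37.224.0.0/11 (H3) depth=11
  Q 142.107.40.70: descend 1 ; hops seen [H3] ; pick H3
  + 37.240.0.0/12 (H5) depth=12
  + 0.0.0.0/0 (H3) depth=0
  Q 195.232.74.225: descend 11000011111010000100101011100 ; hops seen [H3,H1] ; pick H1
  + 37.246.118.48/28 (H3) depth=28
  + 37.246.118.48/28 (H1) depth=28
  + 195.232.0.0/16 (H3) depth=16
  - 37.246.118.48/28 clear@28
  Q 144.225.89.78: descend 1 ; hops seen [H3] ; pick H3
  Q 195.232.7.10: descend 11000011111010000 ; hops seen [H3,H3] ; pick H3
  - 37.240.0.0/12 clear@12
  + 37.246.118.0/24 (H1) depth=24
  Q 37.224.20.17: descend 00100101111 ; hops seen [H3,H3] ; pick H3
  + 37.224.0.0/11 (H0) depth=11
  Q 37.246.118.38: descend 001001011111011001110110001 ; hops seen [H3,H0,H1] ; pick H1
  + 37.246.118.0/24 (H5) depth=24
  + 0.0.0.0/0 (H0) depth=0
  Q 195.232.0.15: descend 11000011111010000 ; hops seen [H0,H3] ; pick H3
  + 37.246.118.48/28 (H5) depth=28
  Q 195.232.0.15: descend 11000011111010000 ; hops seen [H0,H3] ; pick H3
  + 37.240.0.0/12 (H2) depth=12
  Q 37.246.118.1: descend 00100101111101100111011000 ; hops seen [H0,H0,H2,H5] ; pick H5
  Q 225.44.9.225: descend 11 ; hops seen [H0] ; pick H0

== LOOKUPS ==
["H3","H1","H3","H3","H3","H1","H3","H3","H5","H0"]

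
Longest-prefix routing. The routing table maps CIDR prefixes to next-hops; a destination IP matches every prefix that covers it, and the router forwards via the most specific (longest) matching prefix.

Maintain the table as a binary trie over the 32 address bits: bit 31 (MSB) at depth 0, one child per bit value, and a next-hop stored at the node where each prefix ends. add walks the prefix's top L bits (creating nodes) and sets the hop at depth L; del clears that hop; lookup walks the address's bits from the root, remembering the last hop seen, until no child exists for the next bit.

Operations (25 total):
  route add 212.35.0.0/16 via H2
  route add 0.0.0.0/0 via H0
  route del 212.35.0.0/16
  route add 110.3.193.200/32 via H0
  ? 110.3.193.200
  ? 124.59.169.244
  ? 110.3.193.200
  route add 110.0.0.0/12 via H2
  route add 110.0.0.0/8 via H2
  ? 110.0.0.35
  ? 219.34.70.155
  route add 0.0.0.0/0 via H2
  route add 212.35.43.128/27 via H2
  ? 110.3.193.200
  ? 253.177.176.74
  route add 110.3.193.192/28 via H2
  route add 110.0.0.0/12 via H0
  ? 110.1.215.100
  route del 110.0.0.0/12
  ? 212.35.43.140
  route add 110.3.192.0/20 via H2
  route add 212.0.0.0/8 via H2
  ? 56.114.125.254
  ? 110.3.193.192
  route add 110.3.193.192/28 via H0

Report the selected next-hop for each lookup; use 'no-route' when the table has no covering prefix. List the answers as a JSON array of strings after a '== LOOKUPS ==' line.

Apply in order:
  + 212.35.0.0/16 (H2) depth=16
  + 0.0.0.0/0 (H0) depth=0
  del 212.35.0.0/16 (clear depth 16)
  + 110.3.193.200/32 (H0) depth=32
  lookup 110.3.193.200: bits 01101110000000111100000111001000 walk d0:H0→d1:-→d2:-→d3:-→d4:-→d5:-→d6:-→d7:-→d8:-→d9:-→d10:-→d11:-→d12:-→d13:-→d14:-→d15:-→d16:-→d17:-→d18:-→d19:-→d20:-→d21:-→d22:-→d23:-→d24:-→d25:-→d26:-→d27:-→d28:-→d29:-→d30:-→d31:-→d32:H0 -> H0
  lookup 124.59.169.244: bits 011 walk d0:H0→d1:-→d2:-→d3:- -> H0
  lookup 110.3.193.200: bits 01101110000000111100000111001000 walk d0:H0→d1:-→d2:-→d3:-→d4:-→d5:-→d6:-→d7:-→d8:-→d9:-→d10:-→d11:-→d12:-→d13:-→d14:-→d15:-→d16:-→d17:-→d18:-→d19:-→d20:-→d21:-→d22:-→d23:-→d24:-→d25:-→d26:-→d27:-→d28:-→d29:-→d30:-→d31:-→d32:H0 -> H0
  + 110.0.0.0/12 (H2) depth=12
  + 110.0.0.0/8 (H2) depth=8
  lookup 110.0.0.35: bits 01101110000000 walk d0:H0→d1:-→d2:-→d3:-→d4:-→d5:-→d6:-→d7:-→d8:H2→d9:-→d10:-→d11:-→d12:H2→d13:-→d14:- -> H2
  lookup 219.34.70.155: bits 1101 walk d0:H0→d1:-→d2:-→d3:-→d4:- -> H0
  + 0.0.0.0/0 (H2) depth=0
  + 212.35.43.128/27 (H2) depth=27
  lookup 110.3.193.200: bits 01101110000000111100000111001000 walk d0:H2→d1:-→d2:-→d3:-→d4:-→d5:-→d6:-→d7:-→d8:H2→d9:-→d10:-→d11:-→d12:H2→d13:-→d14:-→d15:-→d16:-→d17:-→d18:-→d19:-→d20:-→d21:-→d22:-→d23:-→d24:-→d25:-→d26:-→d27:-→d28:-→d29:-→d30:-→d31:-→d32:H0 -> H0
  lookup 253.177.176.74: bits 11 walk d0:H2→d1:-→d2:- -> H2
  + 110.3.193.192/28 (H2) depth=28
  + 110.0.0.0/12 (H0) depth=12
  lookup 110.1.215.100: bits 01101110000000 walk d0:H2→d1:-→d2:-→d3:-→d4:-→d5:-→d6:-→d7:-→d8:H2→d9:-→d10:-→d11:-→d12:H0→d13:-→d14:- -> H0
  del 110.0.0.0/12 (clear depth 12)
  lookup 212.35.43.140: bits 110101000010001100101011100 walk d0:H2→d1:-→d2:-→d3:-→d4:-→d5:-→d6:-→d7:-→d8:-→d9:-→d10:-→d11:-→d12:-→d13:-→d14:-→d15:-→d16:-→d17:-→d18:-→d19:-→d20:-→d21:-→d22:-→d23:-→d24:-→d25:-→d26:-→d27:H2 -> H2
  + 110.3.192.0/20 (H2) depth=20
  + 212.0.0.0/8 (H2) depth=8
  lookup 56.114.125.254: bits 0 walk d0:H2→d1:- -> H2
  lookup 110.3.193.192: bits 0110111000000011110000011100 walk d0:H2→d1:-→d2:-→d3:-→d4:-→d5:-→d6:-→d7:-→d8:H2→d9:-→d10:-→d11:-→d12:-→d13:-→d14:-→d15:-→d16:-→d17:-→d18:-→d19:-→d20:H2→d21:-→d22:-→d23:-→d24:-→d25:-→d26:-→d27:-→d28:H2 -> H2
  + 110.3.193.192/28 (H0) depth=28

== LOOKUPS ==
["H0","H0","H0","H2","H0","H0","H2","H0","H2","H2","H2"]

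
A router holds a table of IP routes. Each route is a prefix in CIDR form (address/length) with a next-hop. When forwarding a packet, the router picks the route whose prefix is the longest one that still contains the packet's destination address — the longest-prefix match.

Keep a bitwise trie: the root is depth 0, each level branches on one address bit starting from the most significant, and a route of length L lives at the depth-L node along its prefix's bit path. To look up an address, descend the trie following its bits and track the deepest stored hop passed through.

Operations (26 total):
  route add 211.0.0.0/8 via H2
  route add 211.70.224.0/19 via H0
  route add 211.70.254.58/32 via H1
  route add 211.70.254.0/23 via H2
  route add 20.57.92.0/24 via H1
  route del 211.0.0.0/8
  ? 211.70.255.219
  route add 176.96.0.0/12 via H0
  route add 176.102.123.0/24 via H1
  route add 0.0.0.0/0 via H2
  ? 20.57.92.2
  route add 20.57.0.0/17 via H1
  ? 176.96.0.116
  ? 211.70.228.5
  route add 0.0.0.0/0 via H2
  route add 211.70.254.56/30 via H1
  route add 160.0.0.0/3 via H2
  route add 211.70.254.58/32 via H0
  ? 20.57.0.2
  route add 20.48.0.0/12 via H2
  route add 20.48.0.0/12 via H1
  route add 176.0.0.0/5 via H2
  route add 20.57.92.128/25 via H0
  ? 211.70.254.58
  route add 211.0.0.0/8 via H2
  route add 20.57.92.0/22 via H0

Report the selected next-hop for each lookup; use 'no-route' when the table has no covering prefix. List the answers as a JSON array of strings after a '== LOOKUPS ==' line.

Process each operation:
  + 211.0.0.0/8 (H2) depth=8
  + 211.70.224.0/19 (H0) depth=19
  + 211.70.254.58/32 (H1) depth=32
  + 211.70.254.0/23 (H2) depth=23
  + 20.57.92.0/24 (H1) depth=24
  del 211.0.0.0/8 (clear depth 8)
  Q 211.70.255.219: descend 11010011010001101111111 ; hops seen [H0,H2] ; pick H2
  + 176.96.0.0/12 (H0) depth=12
  + 176.102.123.0/24 (H1) depth=24
  + 0.0.0.0/0 (H2) depth=0
  Q 20.57.92.2: descend 000101000011100101011100 ; hops seen [H2,H1] ; pick H1
  + 20.57.0.0/17 (H1) depth=17
  Q 176.96.0.116: descend 1011000001100 ; hops seen [H2,H0] ; pick H0
  Q 211.70.228.5: descend 1101001101000110111 ; hops seen [H2,H0] ; pick H0
  + 0.0.0.0/0 (H2) depth=0
  + 211.70.254.56/30 (H1) depth=30
  + 160.0.0.0/3 (H2) depth=3
  + 211.70.254.58/32 (H0) depth=32
  Q 20.57.0.2: descend 00010100001110010 ; hops seen [H2,H1] ; pick H1
  + 20.48.0.0/12 (H2) depth=12
  + 20.48.0.0/12 (H1) depth=12
  + 176.0.0.0/5 (H2) depth=5
  + 20.57.92.128/25 (H0) depth=25
  Q 211.70.254.58: descend 11010011010001101111111000111010 ; hops seen [H2,H0,H2,H1,H0] ; pick H0
  + 211.0.0.0/8 (H2) depth=8
  + 20.57.92.0/22 (H0) depth=22

== LOOKUPS ==
["H2","H1","H0","H0","H1","H0"]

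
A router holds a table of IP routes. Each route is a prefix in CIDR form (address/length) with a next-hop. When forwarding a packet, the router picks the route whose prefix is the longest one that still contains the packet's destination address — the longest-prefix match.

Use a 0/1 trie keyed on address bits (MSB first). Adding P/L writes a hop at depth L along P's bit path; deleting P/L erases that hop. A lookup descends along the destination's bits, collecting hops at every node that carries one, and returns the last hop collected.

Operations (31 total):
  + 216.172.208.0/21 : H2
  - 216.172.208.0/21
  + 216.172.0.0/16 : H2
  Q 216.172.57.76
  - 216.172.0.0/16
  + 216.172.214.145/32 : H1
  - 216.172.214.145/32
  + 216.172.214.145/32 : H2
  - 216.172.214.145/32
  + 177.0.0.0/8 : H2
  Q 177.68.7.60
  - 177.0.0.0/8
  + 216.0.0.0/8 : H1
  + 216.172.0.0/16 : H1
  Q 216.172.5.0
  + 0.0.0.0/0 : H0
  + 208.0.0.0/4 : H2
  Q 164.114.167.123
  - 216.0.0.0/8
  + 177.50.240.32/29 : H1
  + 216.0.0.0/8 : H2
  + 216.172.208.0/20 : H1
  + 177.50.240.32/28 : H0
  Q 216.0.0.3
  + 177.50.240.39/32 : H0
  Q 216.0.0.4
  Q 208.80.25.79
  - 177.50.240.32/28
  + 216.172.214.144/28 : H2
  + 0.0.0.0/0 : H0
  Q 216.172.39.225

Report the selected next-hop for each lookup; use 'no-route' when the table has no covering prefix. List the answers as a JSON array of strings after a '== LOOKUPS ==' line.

Process each operation:
  add 216.172.208.0/21 -> H2 at depth 21
  del 216.172.208.0/21 (clear depth 21)
  add 216.172.0.0/16 -> H2 at depth 16
  ? 216.172.57.76  path d0:-→d1:-→d2:-→d3:-→d4:-→d5:-→d6:-→d7:-→d8:-→d9:-→d10:-→d11:-→d12:-→d13:-→d14:-→d15:-→d16:H2  best=H2
  del 216.172.0.0/16 (clear depth 16)
  add 216.172.214.145/32 -> H1 at depth 32
  del 216.172.214.145/32 (clear depth 32)
  add 216.172.214.145/32 -> H2 at depth 32
  del 216.172.214.145/32 (clear depth 32)
  add 177.0.0.0/8 -> H2 at depth 8
  ? 177.68.7.60  path d0:-→d1:-→d2:-→d3:-→d4:-→d5:-→d6:-→d7:-→d8:H2  best=H2
  del 177.0.0.0/8 (clear depth 8)
  add 216.0.0.0/8 -> H1 at depth 8
  add 216.172.0.0/16 -> H1 at depth 16
  ? 216.172.5.0  path d0:-→d1:-→d2:-→d3:-→d4:-→d5:-→d6:-→d7:-→d8:H1→d9:-→d10:-→d11:-→d12:-→d13:-→d14:-→d15:-→d16:H1  best=H1
  add 0.0.0.0/0 -> H0 at depth 0
  add 208.0.0.0/4 -> H2 at depth 4
  ? 164.114.167.123  path d0:H0→d1:-→d2:-→d3:-  best=H0
  del 216.0.0.0/8 (clear depth 8)
  add 177.50.240.32/29 -> H1 at depth 29
  add 216.0.0.0/8 -> H2 at depth 8
  add 216.172.208.0/20 -> H1 at depth 20
  add 177.50.240.32/28 -> H0 at depth 28
  ? 216.0.0.3  path d0:H0→d1:-→d2:-→d3:-→d4:H2→d5:-→d6:-→d7:-→d8:H2  best=H2
  add 177.50.240.39/32 -> H0 at depth 32
  ? 216.0.0.4  path d0:H0→d1:-→d2:-→d3:-→d4:H2→d5:-→d6:-→d7:-→d8:H2  best=H2
  ? 208.80.25.79  path d0:H0→d1:-→d2:-→d3:-→d4:H2  best=H2
  del 177.50.240.32/28 (clear depth 28)
  add 216.172.214.144/28 -> H2 at depth 28
  add 0.0.0.0/0 -> H0 at depth 0
  ? 216.172.39.225  path d0:H0→d1:-→d2:-→d3:-→d4:H2→d5:-→d6:-→d7:-→d8:H2→d9:-→d10:-→d11:-→d12:-→d13:-→d14:-→d15:-→d16:H1  best=H1

== LOOKUPS ==
["H2","H2","H1","H0","H2","H2","H2","H1"]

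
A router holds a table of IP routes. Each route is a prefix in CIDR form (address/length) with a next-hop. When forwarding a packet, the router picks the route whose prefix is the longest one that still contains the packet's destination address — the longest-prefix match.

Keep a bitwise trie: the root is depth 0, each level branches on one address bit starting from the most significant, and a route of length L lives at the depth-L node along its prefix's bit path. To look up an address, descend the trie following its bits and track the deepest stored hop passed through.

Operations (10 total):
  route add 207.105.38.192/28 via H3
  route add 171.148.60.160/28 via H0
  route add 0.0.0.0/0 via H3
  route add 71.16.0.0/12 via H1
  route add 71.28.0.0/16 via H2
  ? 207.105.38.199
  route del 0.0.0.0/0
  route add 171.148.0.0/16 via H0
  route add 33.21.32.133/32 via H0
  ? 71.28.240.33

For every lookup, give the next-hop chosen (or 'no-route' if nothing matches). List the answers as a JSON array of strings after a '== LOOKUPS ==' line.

Trace:
  + 207.105.38.192/28 (H3) depth=28
  + 171.148.60.160/28 (H0) depth=28
  + 0.0.0.0/0 (H3) depth=0
  + 71.16.0.0/12 (H1) depth=12
  + 71.28.0.0/16 (H2) depth=16
  ? 207.105.38.199  path d0:H3→d1:-→d2:-→d3:-→d4:-→d5:-→d6:-→d7:-→d8:-→d9:-→d10:-→d11:-→d12:-→d13:-→d14:-→d15:-→d16:-→d17:-→d18:-→d19:-→d20:-→d21:-→d22:-→d23:-→d24:-→d25:-→d26:-→d27:-→d28:H3  best=H3
  - 0.0.0.0/0 clear@0
  + 171.148.0.0/16 (H0) depth=16
  + 33.21.32.133/32 (H0) depth=32
  ? 71.28.240.33  path d0:-→d1:-→d2:-→d3:-→d4:-→d5:-→d6:-→d7:-→d8:-→d9:-→d10:-→d11:-→d12:H1→d13:-→d14:-→d15:-→d16:H2  best=H2

== LOOKUPS ==
["H3","H2"]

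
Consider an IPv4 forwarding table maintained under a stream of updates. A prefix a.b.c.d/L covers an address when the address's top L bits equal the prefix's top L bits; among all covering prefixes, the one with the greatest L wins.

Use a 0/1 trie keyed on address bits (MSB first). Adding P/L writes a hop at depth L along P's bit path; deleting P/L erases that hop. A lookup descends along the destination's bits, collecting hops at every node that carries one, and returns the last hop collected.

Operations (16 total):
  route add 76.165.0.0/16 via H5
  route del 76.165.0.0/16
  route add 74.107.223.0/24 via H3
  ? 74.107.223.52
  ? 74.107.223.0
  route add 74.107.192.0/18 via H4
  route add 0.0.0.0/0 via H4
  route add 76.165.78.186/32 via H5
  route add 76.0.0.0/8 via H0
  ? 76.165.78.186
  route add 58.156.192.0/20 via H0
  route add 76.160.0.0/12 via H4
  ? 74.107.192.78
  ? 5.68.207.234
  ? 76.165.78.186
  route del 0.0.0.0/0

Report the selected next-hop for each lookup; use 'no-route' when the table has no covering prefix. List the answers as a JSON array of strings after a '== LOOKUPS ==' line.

Trace:
  + 76.165.0.0/16 (H5) depth=16
  del 76.165.0.0/16 (clear depth 16)
  + 74.107.223.0/24 (H3) depth=24
  Q 74.107.223.52: descend 010010100110101111011111 ; hops seen [H3] ; pick H3
  Q 74.107.223.0: descend 010010100110101111011111 ; hops seen [H3] ; pick H3
  + 74.107.192.0/18 (H4) depth=18
  + 0.0.0.0/0 (H4) depth=0
  + 76.165.78.186/32 (H5) depth=32
  + 76.0.0.0/8 (H0) depth=8
  Q 76.165.78.186: descend 01001100101001010100111010111010 ; hops seen [H4,H0,H5] ; pick H5
  + 58.156.192.0/20 (H0) depth=20
  + 76.160.0.0/12 (H4) depth=12
  Q 74.107.192.78: descend 0100101001101011110 ; hops seen [H4,H4] ; pick H4
  Q 5.68.207.234: descend 00 ; hops seen [H4] ; pick H4
  Q 76.165.78.186: descend 01001100101001010100111010111010 ; hops seen [H4,H0,H4,H5] ; pick H5
  del 0.0.0.0/0 (clear depth 0)

== LOOKUPS ==
["H3","H3","H5","H4","H4","H5"]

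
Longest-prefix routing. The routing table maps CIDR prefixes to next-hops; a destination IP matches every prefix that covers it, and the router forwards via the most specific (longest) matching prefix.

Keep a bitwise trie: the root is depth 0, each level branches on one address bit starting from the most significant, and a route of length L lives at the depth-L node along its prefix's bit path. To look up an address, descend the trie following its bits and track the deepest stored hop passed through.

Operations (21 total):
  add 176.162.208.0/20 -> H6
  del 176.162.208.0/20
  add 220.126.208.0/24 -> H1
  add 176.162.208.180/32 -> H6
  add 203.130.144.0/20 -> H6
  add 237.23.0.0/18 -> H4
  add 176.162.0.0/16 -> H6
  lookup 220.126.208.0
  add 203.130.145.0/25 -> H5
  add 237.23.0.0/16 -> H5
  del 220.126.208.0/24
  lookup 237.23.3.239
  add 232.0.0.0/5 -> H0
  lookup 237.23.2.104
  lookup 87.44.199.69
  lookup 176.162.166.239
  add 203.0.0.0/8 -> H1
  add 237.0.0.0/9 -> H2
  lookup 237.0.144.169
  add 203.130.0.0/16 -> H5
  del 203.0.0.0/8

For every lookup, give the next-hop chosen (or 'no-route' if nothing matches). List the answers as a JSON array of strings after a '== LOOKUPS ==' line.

Trace:
  + 176.162.208.0/20 (H6) depth=20
  - 176.162.208.0/20 clear@20
  + 220.126.208.0/24 (H1) depth=24
  + 176.162.208.180/32 (H6) depth=32
  + 203.130.144.0/20 (H6) depth=20
  + 237.23.0.0/18 (H4) depth=18
  + 176.162.0.0/16 (H6) depth=16
  ? 220.126.208.0  path d0:-→d1:-→d2:-→d3:-→d4:-→d5:-→d6:-→d7:-→d8:-→d9:-→d10:-→d11:-→d12:-→d13:-→d14:-→d15:-→d16:-→d17:-→d18:-→d19:-→d20:-→d21:-→d22:-→d23:-→d24:H1  best=H1
  + 203.130.145.0/25 (H5) depth=25
  + 237.23.0.0/16 (H5) depth=16
  - 220.126.208.0/24 clear@24
  ? 237.23.3.239  path d0:-→d1:-→d2:-→d3:-→d4:-→d5:-→d6:-→d7:-→d8:-→d9:-→d10:-→d11:-→d12:-→d13:-→d14:-→d15:-→d16:H5→d17:-→d18:H4  best=H4
  + 232.0.0.0/5 (H0) depth=5
  ? 237.23.2.104  path d0:-→d1:-→d2:-→d3:-→d4:-→d5:H0→d6:-→d7:-→d8:-→d9:-→d10:-→d11:-→d12:-→d13:-→d14:-→d15:-→d16:H5→d17:-→d18:H4  best=H4
  ? 87.44.199.69  path d0:-  best=no-route
  ? 176.162.166.239  path d0:-→d1:-→d2:-→d3:-→d4:-→d5:-→d6:-→d7:-→d8:-→d9:-→d10:-→d11:-→d12:-→d13:-→d14:-→d15:-→d16:H6→d17:-  best=H6
  + 203.0.0.0/8 (H1) depth=8
  + 237.0.0.0/9 (H2) depth=9
  ? 237.0.144.169  path d0:-→d1:-→d2:-→d3:-→d4:-→d5:H0→d6:-→d7:-→d8:-→d9:H2→d10:-→d11:-  best=H2
  + 203.130.0.0/16 (H5) depth=16
  - 203.0.0.0/8 clear@8

== LOOKUPS ==
["H1","H4","H4","no-route","H6","H2"]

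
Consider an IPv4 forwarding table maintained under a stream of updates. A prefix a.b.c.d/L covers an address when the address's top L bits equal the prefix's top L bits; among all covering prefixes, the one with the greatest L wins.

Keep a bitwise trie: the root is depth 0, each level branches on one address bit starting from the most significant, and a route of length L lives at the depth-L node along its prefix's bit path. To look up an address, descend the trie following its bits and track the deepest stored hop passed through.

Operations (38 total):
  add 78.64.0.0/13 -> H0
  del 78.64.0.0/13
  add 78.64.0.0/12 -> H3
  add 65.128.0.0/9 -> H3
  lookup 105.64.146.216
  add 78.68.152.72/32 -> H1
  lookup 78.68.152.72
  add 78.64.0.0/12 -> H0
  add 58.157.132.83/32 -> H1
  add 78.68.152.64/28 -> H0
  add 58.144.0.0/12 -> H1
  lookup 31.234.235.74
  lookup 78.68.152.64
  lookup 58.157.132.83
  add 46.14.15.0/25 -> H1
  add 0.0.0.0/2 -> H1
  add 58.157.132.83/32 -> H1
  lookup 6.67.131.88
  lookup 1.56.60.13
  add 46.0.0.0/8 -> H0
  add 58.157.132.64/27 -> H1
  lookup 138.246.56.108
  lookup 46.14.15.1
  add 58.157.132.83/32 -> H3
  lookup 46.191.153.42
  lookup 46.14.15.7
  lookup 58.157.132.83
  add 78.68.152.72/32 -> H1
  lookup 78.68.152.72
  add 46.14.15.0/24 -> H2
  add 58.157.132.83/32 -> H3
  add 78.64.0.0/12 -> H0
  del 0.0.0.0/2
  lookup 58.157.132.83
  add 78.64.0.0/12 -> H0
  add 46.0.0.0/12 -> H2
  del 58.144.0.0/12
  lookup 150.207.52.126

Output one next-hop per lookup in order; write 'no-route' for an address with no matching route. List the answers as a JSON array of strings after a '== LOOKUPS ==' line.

Process each operation:
  + 78.64.0.0/13 (H0) depth=13
  del 78.64.0.0/13 (clear depth 13)
  + 78.64.0.0/12 (H3) depth=12
  + 65.128.0.0/9 (H3) depth=9
  lookup 105.64.146.216: bits 01 walk d0:-→d1:-→d2:- -> no-route
  + 78.68.152.72/32 (H1) depth=32
  lookup 78.68.152.72: bits 01001110010001001001100001001000 walk d0:-→d1:-→d2:-→d3:-→d4:-→d5:-→d6:-→d7:-→d8:-→d9:-→d10:-→d11:-→d12:H3→d13:-→d14:-→d15:-→d16:-→d17:-→d18:-→d19:-→d20:-→d21:-→d22:-→d23:-→d24:-→d25:-→d26:-→d27:-→d28:-→d29:-→d30:-→d31:-→d32:H1 -> H1
  + 78.64.0.0/12 (H0) depth=12
  + 58.157.132.83/32 (H1) depth=32
  + 78.68.152.64/28 (H0) depth=28
  + 58.144.0.0/12 (H1) depth=12
  lookup 31.234.235.74: bits 00 walk d0:-→d1:-→d2:- -> no-route
  lookup 78.68.152.64: bits 0100111001000100100110000100 walk d0:-→d1:-→d2:-→d3:-→d4:-→d5:-→d6:-→d7:-→d8:-→d9:-→d10:-→d11:-→d12:H0→d13:-→d14:-→d15:-→d16:-→d17:-→d18:-→d19:-→d20:-→d21:-→d22:-→d23:-→d24:-→d25:-→d26:-→d27:-→d28:H0 -> H0
  lookup 58.157.132.83: bits 00111010100111011000010001010011 walk d0:-→d1:-→d2:-→d3:-→d4:-→d5:-→d6:-→d7:-→d8:-→d9:-→d10:-→d11:-→d12:H1→d13:-→d14:-→d15:-→d16:-→d17:-→d18:-→d19:-→d20:-→d21:-→d22:-→d23:-→d24:-→d25:-→d26:-→d27:-→d28:-→d29:-→d30:-→d31:-→d32:H1 -> H1
  + 46.14.15.0/25 (H1) depth=25
  + 0.0.0.0/2 (H1) depth=2
  + 58.157.132.83/32 (H1) depth=32
  lookup 6.67.131.88: bits 00 walk d0:-→d1:-→d2:H1 -> H1
  lookup 1.56.60.13: bits 00 walk d0:-→d1:-→d2:H1 -> H1
  + 46.0.0.0/8 (H0) depth=8
  + 58.157.132.64/27 (H1) depth=27
  lookup 138.246.56.108: bits ε walk d0:- -> no-route
  lookup 46.14.15.1: bits 0010111000001110000011110 walk d0:-→d1:-→d2:H1→d3:-→d4:-→d5:-→d6:-→d7:-→d8:H0→d9:-→d10:-→d11:-→d12:-→d13:-→d14:-→d15:-→d16:-→d17:-→d18:-→d19:-→d20:-→d21:-→d22:-→d23:-→d24:-→d25:H1 -> H1
  + 58.157.132.83/32 (H3) depth=32
  lookup 46.191.153.42: bits 00101110 walk d0:-→d1:-→d2:H1→d3:-→d4:-→d5:-→d6:-→d7:-→d8:H0 -> H0
  lookup 46.14.15.7: bits 0010111000001110000011110 walk d0:-→d1:-→d2:H1→d3:-→d4:-→d5:-→d6:-→d7:-→d8:H0→d9:-→d10:-→d11:-→d12:-→d13:-→d14:-→d15:-→d16:-→d17:-→d18:-→d19:-→d20:-→d21:-→d22:-→d23:-→d24:-→d25:H1 -> H1
  lookup 58.157.132.83: bits 00111010100111011000010001010011 walk d0:-→d1:-→d2:H1→d3:-→d4:-→d5:-→d6:-→d7:-→d8:-→d9:-→d10:-→d11:-→d12:H1→d13:-→d14:-→d15:-→d16:-→d17:-→d18:-→d19:-→d20:-→d21:-→d22:-→d23:-→d24:-→d25:-→d26:-→d27:H1→d28:-→d29:-→d30:-→d31:-→d32:H3 -> H3
  + 78.68.152.72/32 (H1) depth=32
  lookup 78.68.152.72: bits 01001110010001001001100001001000 walk d0:-→d1:-→d2:-→d3:-→d4:-→d5:-→d6:-→d7:-→d8:-→d9:-→d10:-→d11:-→d12:H0→d13:-→d14:-→d15:-→d16:-→d17:-→d18:-→d19:-→d20:-→d21:-→d22:-→d23:-→d24:-→d25:-→d26:-→d27:-→d28:H0→d29:-→d30:-→d31:-→d32:H1 -> H1
  + 46.14.15.0/24 (H2) depth=24
  + 58.157.132.83/32 (H3) depth=32
  + 78.64.0.0/12 (H0) depth=12
  del 0.0.0.0/2 (clear depth 2)
  lookup 58.157.132.83: bits 00111010100111011000010001010011 walk d0:-→d1:-→d2:-→d3:-→d4:-→d5:-→d6:-→d7:-→d8:-→d9:-→d10:-→d11:-→d12:H1→d13:-→d14:-→d15:-→d16:-→d17:-→d18:-→d19:-→d20:-→d21:-→d22:-→d23:-→d24:-→d25:-→d26:-→d27:H1→d28:-→d29:-→d30:-→d31:-→d32:H3 -> H3
  + 78.64.0.0/12 (H0) depth=12
  + 46.0.0.0/12 (H2) depth=12
  del 58.144.0.0/12 (clear depth 12)
  lookup 150.207.52.126: bits ε walk d0:- -> no-route

== LOOKUPS ==
["no-route","H1","no-route","H0","H1","H1","H1","no-route","H1","H0","H1","H3","H1","H3","no-route"]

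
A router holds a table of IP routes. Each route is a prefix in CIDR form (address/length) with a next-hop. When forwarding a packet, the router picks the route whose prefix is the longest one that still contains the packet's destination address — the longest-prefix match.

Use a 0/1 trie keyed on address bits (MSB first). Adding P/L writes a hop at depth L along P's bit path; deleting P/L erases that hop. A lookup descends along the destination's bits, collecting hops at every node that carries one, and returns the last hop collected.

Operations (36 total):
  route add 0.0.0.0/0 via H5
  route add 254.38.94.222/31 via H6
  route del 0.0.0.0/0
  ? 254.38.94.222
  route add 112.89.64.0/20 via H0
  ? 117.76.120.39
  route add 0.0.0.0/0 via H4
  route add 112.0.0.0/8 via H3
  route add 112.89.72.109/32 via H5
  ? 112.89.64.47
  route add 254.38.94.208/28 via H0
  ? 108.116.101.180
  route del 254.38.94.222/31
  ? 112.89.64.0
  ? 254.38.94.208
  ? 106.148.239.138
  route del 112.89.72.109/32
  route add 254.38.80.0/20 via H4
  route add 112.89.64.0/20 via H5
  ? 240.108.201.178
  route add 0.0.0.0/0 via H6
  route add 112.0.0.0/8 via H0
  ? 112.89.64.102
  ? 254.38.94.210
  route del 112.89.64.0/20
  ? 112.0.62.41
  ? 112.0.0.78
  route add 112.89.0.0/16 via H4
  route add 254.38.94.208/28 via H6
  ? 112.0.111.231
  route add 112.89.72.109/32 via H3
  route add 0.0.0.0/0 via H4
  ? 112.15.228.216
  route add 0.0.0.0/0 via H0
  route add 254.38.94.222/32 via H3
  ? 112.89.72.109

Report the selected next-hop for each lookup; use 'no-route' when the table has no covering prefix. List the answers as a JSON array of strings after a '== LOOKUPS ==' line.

Apply in order:
  + 0.0.0.0/0 (H5) depth=0
  + 254.38.94.222/31 (H6) depth=31
  del 0.0.0.0/0 (clear depth 0)
  Q 254.38.94.222: descend 1111111000100110010111101101111 ; hops seen [H6] ; pick H6
  + 112.89.64.0/20 (H0) depth=20
  Q 117.76.120.39: descend 01110 ; hops seen [∅] ; pick no-route
  + 0.0.0.0/0 (H4) depth=0
  + 112.0.0.0/8 (H3) depth=8
  + 112.89.72.109/32 (H5) depth=32
  Q 112.89.64.47: descend 01110000010110010100 ; hops seen [H4,H3,H0] ; pick H0
  + 254.38.94.208/28 (H0) depth=28
  Q 108.116.101.180: descend 011 ; hops seen [H4] ; pick H4
  del 254.38.94.222/31 (clear depth 31)
  Q 112.89.64.0: descend 01110000010110010100 ; hops seen [H4,H3,H0] ; pick H0
  Q 254.38.94.208: descend 1111111000100110010111101101 ; hops seen [H4,H0] ; pick H0
  Q 106.148.239.138: descend 011 ; hops seen [H4] ; pick H4
  del 112.89.72.109/32 (clear depth 32)
  + 254.38.80.0/20 (H4) depth=20
  + 112.89.64.0/20 (H5) depth=20
  Q 240.108.201.178: descend 1111 ; hops seen [H4] ; pick H4
  + 0.0.0.0/0 (H6) depth=0
  + 112.0.0.0/8 (H0) depth=8
  Q 112.89.64.102: descend 01110000010110010100 ; hops seen [H6,H0,H5] ; pick H5
  Q 254.38.94.210: descend 1111111000100110010111101101 ; hops seen [H6,H4,H0] ; pick H0
  del 112.89.64.0/20 (clear depth 20)
  Q 112.0.62.41: descend 011100000 ; hops seen [H6,H0] ; pick H0
  Q 112.0.0.78: descend 011100000 ; hops seen [H6,H0] ; pick H0
  + 112.89.0.0/16 (H4) depth=16
  + 254.38.94.208/28 (H6) depth=28
  Q 112.0.111.231: descend 011100000 ; hops seen [H6,H0] ; pick H0
  + 112.89.72.109/32 (H3) depth=32
  + 0.0.0.0/0 (H4) depth=0
  Q 112.15.228.216: descend 011100000 ; hops seen [H4,H0] ; pick H0
  + 0.0.0.0/0 (H0) depth=0
  + 254.38.94.222/32 (H3) depth=32
  Q 112.89.72.109: descend 01110000010110010100100001101101 ; hops seen [H0,H0,H4,H3] ; pick H3

== LOOKUPS ==
["H6","no-route","H0","H4","H0","H0","H4","H4","H5","H0","H0","H0","H0","H0","H3"]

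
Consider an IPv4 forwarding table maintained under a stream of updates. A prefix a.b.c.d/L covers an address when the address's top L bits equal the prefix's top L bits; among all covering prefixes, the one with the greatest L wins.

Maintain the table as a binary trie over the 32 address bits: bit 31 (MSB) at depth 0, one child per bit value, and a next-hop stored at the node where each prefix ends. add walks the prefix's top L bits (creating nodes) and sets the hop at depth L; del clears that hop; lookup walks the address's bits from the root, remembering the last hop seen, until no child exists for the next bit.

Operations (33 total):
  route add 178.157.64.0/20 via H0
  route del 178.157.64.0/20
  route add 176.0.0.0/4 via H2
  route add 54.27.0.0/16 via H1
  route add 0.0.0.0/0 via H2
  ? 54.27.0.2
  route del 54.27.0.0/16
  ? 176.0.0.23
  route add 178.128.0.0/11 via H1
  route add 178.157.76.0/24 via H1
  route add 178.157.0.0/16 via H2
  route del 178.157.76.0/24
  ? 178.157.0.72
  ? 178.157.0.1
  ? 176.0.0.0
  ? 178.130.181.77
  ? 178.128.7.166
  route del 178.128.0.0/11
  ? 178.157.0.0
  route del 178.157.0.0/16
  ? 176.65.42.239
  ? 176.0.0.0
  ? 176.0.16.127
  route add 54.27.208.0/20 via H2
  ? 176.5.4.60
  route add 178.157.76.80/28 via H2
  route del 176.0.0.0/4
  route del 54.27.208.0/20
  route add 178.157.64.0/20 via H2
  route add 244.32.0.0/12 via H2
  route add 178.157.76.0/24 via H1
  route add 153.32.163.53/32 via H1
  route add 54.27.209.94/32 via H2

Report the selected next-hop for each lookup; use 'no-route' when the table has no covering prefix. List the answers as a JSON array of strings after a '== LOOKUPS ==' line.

Process each operation:
  add 178.157.64.0/20 -> H0 at depth 20
  - 178.157.64.0/20 clear@20
  add 176.0.0.0/4 -> H2 at depth 4
  add 54.27.0.0/16 -> H1 at depth 16
  add 0.0.0.0/0 -> H2 at depth 0
  ? 54.27.0.2  path d0:H2→d1:-→d2:-→d3:-→d4:-→d5:-→d6:-→d7:-→d8:-→d9:-→d10:-→d11:-→d12:-→d13:-→d14:-→d15:-→d16:H1  best=H1
  - 54.27.0.0/16 clear@16
  ? 176.0.0.23  path d0:H2→d1:-→d2:-→d3:-→d4:H2→d5:-→d6:-  best=H2
  add 178.128.0.0/11 -> H1 at depth 11
  add 178.157.76.0/24 -> H1 at depth 24
  add 178.157.0.0/16 -> H2 at depth 16
  - 178.157.76.0/24 clear@24
  ? 178.157.0.72  path d0:H2→d1:-→d2:-→d3:-→d4:H2→d5:-→d6:-→d7:-→d8:-→d9:-→d10:-→d11:H1→d12:-→d13:-→d14:-→d15:-→d16:H2→d17:-  best=H2
  ? 178.157.0.1  path d0:H2→d1:-→d2:-→d3:-→d4:H2→d5:-→d6:-→d7:-→d8:-→d9:-→d10:-→d11:H1→d12:-→d13:-→d14:-→d15:-→d16:H2→d17:-  best=H2
  ? 176.0.0.0  path d0:H2→d1:-→d2:-→d3:-→d4:H2→d5:-→d6:-  best=H2
  ? 178.130.181.77  path d0:H2→d1:-→d2:-→d3:-→d4:H2→d5:-→d6:-→d7:-→d8:-→d9:-→d10:-→d11:H1  best=H1
  ? 178.128.7.166  path d0:H2→d1:-→d2:-→d3:-→d4:H2→d5:-→d6:-→d7:-→d8:-→d9:-→d10:-→d11:H1  best=H1
  - 178.128.0.0/11 clear@11
  ? 178.157.0.0  path d0:H2→d1:-→d2:-→d3:-→d4:H2→d5:-→d6:-→d7:-→d8:-→d9:-→d10:-→d11:-→d12:-→d13:-→d14:-→d15:-→d16:H2→d17:-  best=H2
  - 178.157.0.0/16 clear@16
  ? 176.65.42.239  path d0:H2→d1:-→d2:-→d3:-→d4:H2→d5:-→d6:-  best=H2
  ? 176.0.0.0  path d0:H2→d1:-→d2:-→d3:-→d4:H2→d5:-→d6:-  best=H2
  ? 176.0.16.127  path d0:H2→d1:-→d2:-→d3:-→d4:H2→d5:-→d6:-  best=H2
  add 54.27.208.0/20 -> H2 at depth 20
  ? 176.5.4.60  path d0:H2→d1:-→d2:-→d3:-→d4:H2→d5:-→d6:-  best=H2
  add 178.157.76.80/28 -> H2 at depth 28
  - 176.0.0.0/4 clear@4
  - 54.27.208.0/20 clear@20
  add 178.157.64.0/20 -> H2 at depth 20
  add 244.32.0.0/12 -> H2 at depth 12
  add 178.157.76.0/24 -> H1 at depth 24
  add 153.32.163.53/32 -> H1 at depth 32
  add 54.27.209.94/32 -> H2 at depth 32

== LOOKUPS ==
["H1","H2","H2","H2","H2","H1","H1","H2","H2","H2","H2","H2"]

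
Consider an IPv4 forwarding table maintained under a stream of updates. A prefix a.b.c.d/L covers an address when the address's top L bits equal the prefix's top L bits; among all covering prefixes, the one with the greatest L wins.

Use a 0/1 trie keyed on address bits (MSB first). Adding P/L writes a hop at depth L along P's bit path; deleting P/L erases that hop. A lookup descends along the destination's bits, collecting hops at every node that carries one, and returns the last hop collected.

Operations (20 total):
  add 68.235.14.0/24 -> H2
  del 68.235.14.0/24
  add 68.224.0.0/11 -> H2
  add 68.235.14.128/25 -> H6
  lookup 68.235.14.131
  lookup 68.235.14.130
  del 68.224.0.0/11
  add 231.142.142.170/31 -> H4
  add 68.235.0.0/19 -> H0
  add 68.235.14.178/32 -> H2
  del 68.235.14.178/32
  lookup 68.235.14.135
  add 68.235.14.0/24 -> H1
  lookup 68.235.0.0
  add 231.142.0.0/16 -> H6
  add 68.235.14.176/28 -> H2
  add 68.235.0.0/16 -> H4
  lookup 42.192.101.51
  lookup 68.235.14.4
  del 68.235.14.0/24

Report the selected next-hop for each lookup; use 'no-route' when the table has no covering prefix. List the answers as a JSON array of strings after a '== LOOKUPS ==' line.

Process each operation:
  + 68.235.14.0/24 (H2) depth=24
  del 68.235.14.0/24 (clear depth 24)
  + 68.224.0.0/11 (H2) depth=11
  + 68.235.14.128/25 (H6) depth=25
  ? 68.235.14.131  path d0:-→d1:-→d2:-→d3:-→d4:-→d5:-→d6:-→d7:-→d8:-→d9:-→d10:-→d11:H2→d12:-→d13:-→d14:-→d15:-→d16:-→d17:-→d18:-→d19:-→d20:-→d21:-→d22:-→d23:-→d24:-→d25:H6  best=H6
  ? 68.235.14.130  path d0:-→d1:-→d2:-→d3:-→d4:-→d5:-→d6:-→d7:-→d8:-→d9:-→d10:-→d11:H2→d12:-→d13:-→d14:-→d15:-→d16:-→d17:-→d18:-→d19:-→d20:-→d21:-→d22:-→d23:-→d24:-→d25:H6  best=H6
  del 68.224.0.0/11 (clear depth 11)
  + 231.142.142.170/31 (H4) depth=31
  + 68.235.0.0/19 (H0) depth=19
  + 68.235.14.178/32 (H2) depth=32
  del 68.235.14.178/32 (clear depth 32)
  ? 68.235.14.135  path d0:-→d1:-→d2:-→d3:-→d4:-→d5:-→d6:-→d7:-→d8:-→d9:-→d10:-→d11:-→d12:-→d13:-→d14:-→d15:-→d16:-→d17:-→d18:-→d19:H0→d20:-→d21:-→d22:-→d23:-→d24:-→d25:H6→d26:-  best=H6
  + 68.235.14.0/24 (H1) depth=24
  ? 68.235.0.0  path d0:-→d1:-→d2:-→d3:-→d4:-→d5:-→d6:-→d7:-→d8:-→d9:-→d10:-→d11:-→d12:-→d13:-→d14:-→d15:-→d16:-→d17:-→d18:-→d19:H0→d20:-  best=H0
  + 231.142.0.0/16 (H6) depth=16
  + 68.235.14.176/28 (H2) depth=28
  + 68.235.0.0/16 (H4) depth=16
  ? 42.192.101.51  path d0:-→d1:-  best=no-route
  ? 68.235.14.4  path d0:-→d1:-→d2:-→d3:-→d4:-→d5:-→d6:-→d7:-→d8:-→d9:-→d10:-→d11:-→d12:-→d13:-→d14:-→d15:-→d16:H4→d17:-→d18:-→d19:H0→d20:-→d21:-→d22:-→d23:-→d24:H1  best=H1
  del 68.235.14.0/24 (clear depth 24)

== LOOKUPS ==
["H6","H6","H6","H0","no-route","H1"]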